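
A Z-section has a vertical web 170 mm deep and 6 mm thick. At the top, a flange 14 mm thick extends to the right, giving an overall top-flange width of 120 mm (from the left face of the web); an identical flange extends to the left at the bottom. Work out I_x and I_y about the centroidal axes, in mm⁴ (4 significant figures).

Treat the section as a set of non-overlapping primitives; coordinates are from the bounding-box lower-left.
Web: 6 × 170, A = 1 020 mm², y = 85 mm, Ī = 2 456 500 mm⁴.
Top flange (beyond web): 114 × 14, A = 1 596 mm², y = 163 mm, Ī = 26 068 mm⁴.
Bottom flange (beyond web): 114 × 14, A = 1 596 mm², y = 7 mm, Ī = 26 068 mm⁴.
Centroid: ȳ = ΣA·y / ΣA = 85 mm.
Transfer each piece to the centroidal x-axis using Ī + A·d² with d = y − 85:
  web: d = 0 mm → contributes +2 456 500 mm⁴
  top flange (beyond web): d = 78 mm → contributes +9 736 132 mm⁴
  bottom flange (beyond web): d = -78 mm → contributes +9 736 132 mm⁴
Total I = 21 928 764 mm⁴.
For the y-axis: x̄ = 117 mm.
Repeating about the centroidal y-axis gives I_y = 14 951 196 mm⁴.

I_x ≈ 2.193 × 10⁷ mm⁴, I_y ≈ 1.495 × 10⁷ mm⁴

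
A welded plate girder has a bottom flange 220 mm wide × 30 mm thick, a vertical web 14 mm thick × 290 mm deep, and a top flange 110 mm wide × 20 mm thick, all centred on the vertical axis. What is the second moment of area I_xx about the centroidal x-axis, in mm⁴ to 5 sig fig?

I_xx ≈ 2.1108 × 10⁸ mm⁴

Break the section into simple shapes (no overlaps), measuring from the bottom-left corner of the bounding box.
Bottom plate: 220 × 30, A = 6 600 mm², y = 15 mm, Ī = 495 000 mm⁴.
Web plate: 14 × 290, A = 4 060 mm², y = 175 mm, Ī = 28 453 833 mm⁴.
Top plate: 110 × 20, A = 2 200 mm², y = 330 mm, Ī = 73333.33 mm⁴.
Centroid: ȳ = ΣA·y / ΣA = 119.4012 mm.
Transfer each piece to the centroidal x-axis using Ī + A·d² with d = y − 119.4012:
  bottom plate: d = -104.4012 mm → contributes +72 432 491 mm⁴
  web plate: d = 55.59876 mm → contributes +41 004 193 mm⁴
  top plate: d = 210.5988 mm → contributes +97 647 372 mm⁴
Total I = 211 084 056 mm⁴.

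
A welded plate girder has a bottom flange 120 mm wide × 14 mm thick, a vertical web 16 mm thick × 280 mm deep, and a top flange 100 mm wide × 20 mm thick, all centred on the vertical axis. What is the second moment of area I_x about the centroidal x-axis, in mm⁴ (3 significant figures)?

Decompose the section into non-overlapping parts with the origin at the bottom-left of its bounding rectangle.
Bottom plate: 120 × 14, A = 1 680 mm², y = 7 mm, Ī = 27 440 mm⁴.
Web plate: 16 × 280, A = 4 480 mm², y = 154 mm, Ī = 29 269 333 mm⁴.
Top plate: 100 × 20, A = 2 000 mm², y = 304 mm, Ī = 66 667 mm⁴.
Centroid: ȳ = ΣA·y / ΣA = 160.5 mm.
Transfer each piece to the centroidal x-axis using Ī + A·d² with d = y − 160.5:
  bottom plate: d = -153.5 mm → contributes +39 612 020 mm⁴
  web plate: d = -6.5 mm → contributes +29 458 613 mm⁴
  top plate: d = 143.5 mm → contributes +41 251 167 mm⁴
Total I = 110 321 800 mm⁴.

I_x ≈ 1.10 × 10⁸ mm⁴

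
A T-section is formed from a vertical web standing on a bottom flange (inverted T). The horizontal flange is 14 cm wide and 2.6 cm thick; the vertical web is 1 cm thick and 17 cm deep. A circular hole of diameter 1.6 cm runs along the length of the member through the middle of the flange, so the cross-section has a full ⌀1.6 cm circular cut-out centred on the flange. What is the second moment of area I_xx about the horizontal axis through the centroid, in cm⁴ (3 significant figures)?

I_xx ≈ 1520 cm⁴

Break the section into simple shapes (no overlaps), measuring from the bottom-left corner of the bounding box.
Flange: 14 × 2.6, A = 36.4 cm², y = 1.3 cm, Ī = 20.505 cm⁴.
Web: 1 × 17, A = 17 cm², y = 11.1 cm, Ī = 409.42 cm⁴.
Hole (subtracted): ⌀1.6, A = 2.0106 cm², y = 1.3 cm, Ī = 0.3217 cm⁴.
Centroid: ȳ = ΣA·y / ΣA = 4.5419 cm.
Transfer each piece to the horizontal axis through the centroid using Ī + A·d² with d = y − 4.5419:
  flange: d = -3.2419 cm → contributes +403.07 cm⁴
  web: d = 6.5581 cm → contributes +1140.6 cm⁴
  hole: d = -3.2419 cm → contributes −21.453 cm⁴
Total I = 1522.2 cm⁴.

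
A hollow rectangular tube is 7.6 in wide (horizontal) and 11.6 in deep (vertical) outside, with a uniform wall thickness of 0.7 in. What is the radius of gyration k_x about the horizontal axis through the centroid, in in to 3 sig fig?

k_x ≈ 4.20 in

Break the section into simple shapes (no overlaps), measuring from the bottom-left corner of the bounding box.
Outer rectangle: 7.6 × 11.6, A = 88.16 in², y = 5.8 in, Ī = 988.57 in⁴.
Inner void (subtracted): 6.2 × 10.2, A = 63.24 in², y = 5.8 in, Ī = 548.29 in⁴.
By symmetry the centroid is at mid-height, ȳ = 5.8 in.
All pieces are centred on the horizontal axis through the centroid, so I = ΣĪ (holes subtracted) = 440.28 in⁴.
Radius of gyration: k = √(I/A) = √(440.28 / 24.92) = 4.2033 in.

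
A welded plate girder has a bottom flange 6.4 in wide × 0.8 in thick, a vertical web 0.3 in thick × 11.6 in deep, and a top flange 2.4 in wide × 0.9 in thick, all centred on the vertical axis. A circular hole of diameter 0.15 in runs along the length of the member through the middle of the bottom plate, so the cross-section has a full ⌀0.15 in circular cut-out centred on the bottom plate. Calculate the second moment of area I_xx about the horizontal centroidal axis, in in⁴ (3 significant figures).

I_xx ≈ 289 in⁴

Treat the section as a set of non-overlapping primitives; coordinates are from the bounding-box lower-left.
Bottom plate: 6.4 × 0.8, A = 5.12 in², y = 0.4 in, Ī = 0.27307 in⁴.
Web plate: 0.3 × 11.6, A = 3.48 in², y = 6.6 in, Ī = 39.022 in⁴.
Top plate: 2.4 × 0.9, A = 2.16 in², y = 12.85 in, Ī = 0.1458 in⁴.
Hole (subtracted): ⌀0.15, A = 0.017671 in², y = 0.4 in, Ī = 0.00002485 in⁴.
Centroid: ȳ = ΣA·y / ΣA = 4.9119 in.
Transfer each piece to the horizontal centroidal axis using Ī + A·d² with d = y − 4.9119:
  bottom plate: d = -4.5119 in → contributes +104.5 in⁴
  web plate: d = 1.6881 in → contributes +48.94 in⁴
  top plate: d = 7.9381 in → contributes +136.26 in⁴
  hole: d = -4.5119 in → contributes −0.35976 in⁴
Total I = 289.34 in⁴.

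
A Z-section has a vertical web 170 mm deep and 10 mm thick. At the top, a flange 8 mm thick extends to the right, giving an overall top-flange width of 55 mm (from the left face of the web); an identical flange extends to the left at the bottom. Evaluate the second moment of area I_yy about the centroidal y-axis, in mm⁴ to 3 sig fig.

Decompose the section into non-overlapping parts with the origin at the bottom-left of its bounding rectangle.
Web: 10 × 170, A = 1 700 mm², x = 50 mm, Ī = 14 167 mm⁴.
Top flange (beyond web): 45 × 8, A = 360 mm², x = 77.5 mm, Ī = 60 750 mm⁴.
Bottom flange (beyond web): 45 × 8, A = 360 mm², x = 22.5 mm, Ī = 60 750 mm⁴.
Centroid: x̄ = ΣA·x / ΣA = 50 mm.
Transfer each piece to the centroidal y-axis using Ī + A·d² with d = x − 50:
  web: d = 0 mm → contributes +14 167 mm⁴
  top flange (beyond web): d = 27.5 mm → contributes +333 000 mm⁴
  bottom flange (beyond web): d = -27.5 mm → contributes +333 000 mm⁴
Total I = 680 167 mm⁴.

I_yy ≈ 6.80 × 10⁵ mm⁴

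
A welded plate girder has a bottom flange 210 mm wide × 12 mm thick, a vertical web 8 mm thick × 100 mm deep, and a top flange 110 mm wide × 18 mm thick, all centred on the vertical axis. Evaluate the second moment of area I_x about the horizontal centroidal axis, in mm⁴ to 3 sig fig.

I_x ≈ 1.54 × 10⁷ mm⁴

Treat the section as a set of non-overlapping primitives; coordinates are from the bounding-box lower-left.
Bottom plate: 210 × 12, A = 2 520 mm², y = 6 mm, Ī = 30 240 mm⁴.
Web plate: 8 × 100, A = 800 mm², y = 62 mm, Ī = 666 667 mm⁴.
Top plate: 110 × 18, A = 1 980 mm², y = 121 mm, Ī = 53 460 mm⁴.
Centroid: ȳ = ΣA·y / ΣA = 57.415 mm.
Transfer each piece to the horizontal centroidal axis using Ī + A·d² with d = y − 57.415:
  bottom plate: d = -51.415 mm → contributes +6 691 890 mm⁴
  web plate: d = 4.5849 mm → contributes +683 484 mm⁴
  top plate: d = 63.585 mm → contributes +8 058 680 mm⁴
Total I = 15 434 053 mm⁴.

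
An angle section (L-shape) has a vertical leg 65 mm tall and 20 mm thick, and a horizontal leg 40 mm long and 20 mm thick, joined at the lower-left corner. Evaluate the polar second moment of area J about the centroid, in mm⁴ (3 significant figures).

J ≈ 8.05 × 10⁵ mm⁴

Break the section into simple shapes (no overlaps), measuring from the bottom-left corner of the bounding box.
Vertical leg: 20 × 65, A = 1 300 mm², y = 32.5 mm, Ī = 457 708 mm⁴.
Horizontal leg (remainder): 20 × 20, A = 400 mm², y = 10 mm, Ī = 13 333 mm⁴.
Centroid: ȳ = ΣA·y / ΣA = 27.206 mm.
Transfer each piece to the centroidal x-axis using Ī + A·d² with d = y − 27.206:
  vertical leg: d = 5.2941 mm → contributes +494 144 mm⁴
  horizontal leg (remainder): d = -17.206 mm → contributes +131 750 mm⁴
Total I = 625 895 mm⁴.
For the y-axis: x̄ = 14.706 mm.
Repeating about the centroidal y-axis gives I_y = 179 020 mm⁴.
Polar second moment: J = I_x + I_y = 804 914 mm⁴.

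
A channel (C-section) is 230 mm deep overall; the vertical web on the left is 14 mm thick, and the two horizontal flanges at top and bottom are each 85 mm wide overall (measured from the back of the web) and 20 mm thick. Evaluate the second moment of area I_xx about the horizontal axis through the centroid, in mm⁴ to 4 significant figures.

I_xx ≈ 4.560 × 10⁷ mm⁴

Decompose the section into non-overlapping parts with the origin at the bottom-left of its bounding rectangle.
Web: 14 × 230, A = 3 220 mm², y = 115 mm, Ī = 14 194 833 mm⁴.
Top flange (beyond web): 71 × 20, A = 1 420 mm², y = 220 mm, Ī = 47333.3 mm⁴.
Bottom flange (beyond web): 71 × 20, A = 1 420 mm², y = 10 mm, Ī = 47333.3 mm⁴.
By symmetry the centroid is at mid-height, ȳ = 115 mm.
Transfer each piece to the horizontal axis through the centroid using Ī + A·d² with d = y − 115:
  web: d = 0 mm → contributes +14 194 833 mm⁴
  top flange (beyond web): d = 105 mm → contributes +15 702 833 mm⁴
  bottom flange (beyond web): d = -105 mm → contributes +15 702 833 mm⁴
Total I = 45 600 500 mm⁴.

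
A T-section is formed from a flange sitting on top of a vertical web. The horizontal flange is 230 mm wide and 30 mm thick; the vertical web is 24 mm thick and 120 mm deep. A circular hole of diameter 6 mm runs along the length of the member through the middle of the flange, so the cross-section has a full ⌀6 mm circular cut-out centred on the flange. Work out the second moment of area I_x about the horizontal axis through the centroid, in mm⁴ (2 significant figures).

I_x ≈ 1.5 × 10⁷ mm⁴

Split into non-overlapping primitives; take the origin at the lower-left of the bounding box.
Flange: 230 × 30, A = 6 900 mm², y = 135 mm, Ī = 517 500 mm⁴.
Web: 24 × 120, A = 2 880 mm², y = 60 mm, Ī = 3 456 000 mm⁴.
Hole (subtracted): ⌀6, A = 28.27 mm², y = 135 mm, Ī = 63.62 mm⁴.
Centroid: ȳ = ΣA·y / ΣA = 112.9 mm.
Transfer each piece to the horizontal axis through the centroid using Ī + A·d² with d = y − 112.9:
  flange: d = 22.15 mm → contributes +3 902 773 mm⁴
  web: d = -52.85 mm → contributes +11 500 215 mm⁴
  hole: d = 22.15 mm → contributes −13 936 mm⁴
Total I = 15 389 052 mm⁴.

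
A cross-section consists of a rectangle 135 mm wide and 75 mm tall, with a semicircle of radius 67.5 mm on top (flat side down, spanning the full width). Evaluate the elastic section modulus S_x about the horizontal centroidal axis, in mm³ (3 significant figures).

S_x ≈ 3.27 × 10⁵ mm³

Break the section into simple shapes (no overlaps), measuring from the bottom-left corner of the bounding box.
Rectangular body: 135 × 75, A = 10 125 mm², y = 37.5 mm, Ī = 4 746 094 mm⁴.
Semicircular cap: semicircle r = 67.5, A = 7156.9 mm², y = 103.65 mm, Ī = 2 278 490 mm⁴.
Centroid: ȳ = ΣA·y / ΣA = 64.894 mm.
Transfer each piece to the horizontal centroidal axis using Ī + A·d² with d = y − 64.894:
  rectangular body: d = -27.394 mm → contributes +12 344 051 mm⁴
  semicircular cap: d = 38.754 mm → contributes +13 027 401 mm⁴
Total I = 25 371 452 mm⁴.
Extreme fibre distance c = 77.606 mm; S = I/c = 326 925 mm³.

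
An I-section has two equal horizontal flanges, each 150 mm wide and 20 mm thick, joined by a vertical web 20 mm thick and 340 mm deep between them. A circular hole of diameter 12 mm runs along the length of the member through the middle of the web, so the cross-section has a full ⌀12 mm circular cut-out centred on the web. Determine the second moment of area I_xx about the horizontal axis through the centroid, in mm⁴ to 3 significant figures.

Split into non-overlapping primitives; take the origin at the lower-left of the bounding box.
Bottom flange: 150 × 20, A = 3 000 mm², y = 10 mm, Ī = 100 000 mm⁴.
Web: 20 × 340, A = 6 800 mm², y = 190 mm, Ī = 65 506 667 mm⁴.
Top flange: 150 × 20, A = 3 000 mm², y = 370 mm, Ī = 100 000 mm⁴.
Hole (subtracted): ⌀12, A = 113.1 mm², y = 190 mm, Ī = 1017.9 mm⁴.
By symmetry the centroid is at mid-height, ȳ = 190 mm.
Transfer each piece to the horizontal axis through the centroid using Ī + A·d² with d = y − 190:
  bottom flange: d = -180 mm → contributes +97 300 000 mm⁴
  web: d = 0 mm → contributes +65 506 667 mm⁴
  top flange: d = 180 mm → contributes +97 300 000 mm⁴
  hole: d = 0 mm → contributes −1017.9 mm⁴
Total I = 260 105 649 mm⁴.

I_xx ≈ 2.60 × 10⁸ mm⁴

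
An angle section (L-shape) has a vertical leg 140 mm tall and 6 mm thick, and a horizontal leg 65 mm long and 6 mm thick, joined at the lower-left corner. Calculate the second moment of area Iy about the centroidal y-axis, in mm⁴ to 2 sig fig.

Iy ≈ 3.7 × 10⁵ mm⁴

Split into non-overlapping primitives; take the origin at the lower-left of the bounding box.
Vertical leg: 6 × 140, A = 840 mm², x = 3 mm, Ī = 2 520 mm⁴.
Horizontal leg (remainder): 59 × 6, A = 354 mm², x = 35.5 mm, Ī = 102 690 mm⁴.
Centroid: x̄ = ΣA·x / ΣA = 12.64 mm.
Transfer each piece to the centroidal y-axis using Ī + A·d² with d = x − 12.64:
  vertical leg: d = -9.636 mm → contributes +80 511 mm⁴
  horizontal leg (remainder): d = 22.86 mm → contributes +287 753 mm⁴
Total I = 368 264 mm⁴.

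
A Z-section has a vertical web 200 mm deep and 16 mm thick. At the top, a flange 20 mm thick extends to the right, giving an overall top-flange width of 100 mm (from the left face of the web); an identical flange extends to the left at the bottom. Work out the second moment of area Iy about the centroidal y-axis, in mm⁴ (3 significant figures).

Iy ≈ 1.04 × 10⁷ mm⁴

Treat the section as a set of non-overlapping primitives; coordinates are from the bounding-box lower-left.
Web: 16 × 200, A = 3 200 mm², x = 92 mm, Ī = 68 267 mm⁴.
Top flange (beyond web): 84 × 20, A = 1 680 mm², x = 142 mm, Ī = 987 840 mm⁴.
Bottom flange (beyond web): 84 × 20, A = 1 680 mm², x = 42 mm, Ī = 987 840 mm⁴.
Centroid: x̄ = ΣA·x / ΣA = 92 mm.
Transfer each piece to the centroidal y-axis using Ī + A·d² with d = x − 92:
  web: d = 0 mm → contributes +68 267 mm⁴
  top flange (beyond web): d = 50 mm → contributes +5 187 840 mm⁴
  bottom flange (beyond web): d = -50 mm → contributes +5 187 840 mm⁴
Total I = 10 443 947 mm⁴.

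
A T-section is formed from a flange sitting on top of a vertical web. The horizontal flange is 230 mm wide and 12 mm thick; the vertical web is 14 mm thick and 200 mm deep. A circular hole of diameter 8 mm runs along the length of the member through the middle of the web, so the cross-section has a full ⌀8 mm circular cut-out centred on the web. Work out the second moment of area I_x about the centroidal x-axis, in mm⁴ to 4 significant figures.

I_x ≈ 2.484 × 10⁷ mm⁴

Split into non-overlapping primitives; take the origin at the lower-left of the bounding box.
Flange: 230 × 12, A = 2 760 mm², y = 206 mm, Ī = 33 120 mm⁴.
Web: 14 × 200, A = 2 800 mm², y = 100 mm, Ī = 9 333 333 mm⁴.
Hole (subtracted): ⌀8, A = 50.2655 mm², y = 100 mm, Ī = 201.062 mm⁴.
Centroid: ȳ = ΣA·y / ΣA = 153.099 mm.
Transfer each piece to the centroidal x-axis using Ī + A·d² with d = y − 153.099:
  flange: d = 52.9013 mm → contributes +7 757 097 mm⁴
  web: d = -53.0987 mm → contributes +17 227 869 mm⁴
  hole: d = -53.0987 mm → contributes −141 923 mm⁴
Total I = 24 843 043 mm⁴.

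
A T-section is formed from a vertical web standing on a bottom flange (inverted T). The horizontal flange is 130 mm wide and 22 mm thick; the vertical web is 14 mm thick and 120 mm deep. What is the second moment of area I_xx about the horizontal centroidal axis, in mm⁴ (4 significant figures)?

Split into non-overlapping primitives; take the origin at the lower-left of the bounding box.
Flange: 130 × 22, A = 2 860 mm², y = 11 mm, Ī = 115 353 mm⁴.
Web: 14 × 120, A = 1 680 mm², y = 82 mm, Ī = 2 016 000 mm⁴.
Centroid: ȳ = ΣA·y / ΣA = 37.2731 mm.
Transfer each piece to the horizontal centroidal axis using Ī + A·d² with d = y − 37.2731:
  flange: d = -26.2731 mm → contributes +2 089 546 mm⁴
  web: d = 44.7269 mm → contributes +5 376 828 mm⁴
Total I = 7 466 375 mm⁴.

I_xx ≈ 7.466 × 10⁶ mm⁴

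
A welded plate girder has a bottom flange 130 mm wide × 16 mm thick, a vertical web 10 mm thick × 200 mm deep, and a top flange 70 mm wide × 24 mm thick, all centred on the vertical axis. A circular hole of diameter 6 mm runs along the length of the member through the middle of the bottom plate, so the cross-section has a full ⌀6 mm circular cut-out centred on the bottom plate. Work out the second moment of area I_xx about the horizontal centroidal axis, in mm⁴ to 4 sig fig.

Break the section into simple shapes (no overlaps), measuring from the bottom-left corner of the bounding box.
Bottom plate: 130 × 16, A = 2 080 mm², y = 8 mm, Ī = 44373.3 mm⁴.
Web plate: 10 × 200, A = 2 000 mm², y = 116 mm, Ī = 6 666 667 mm⁴.
Top plate: 70 × 24, A = 1 680 mm², y = 228 mm, Ī = 80 640 mm⁴.
Hole (subtracted): ⌀6, A = 28.2743 mm², y = 8 mm, Ī = 63.6173 mm⁴.
Centroid: ȳ = ΣA·y / ΣA = 110.168 mm.
Transfer each piece to the horizontal centroidal axis using Ī + A·d² with d = y − 110.168:
  bottom plate: d = -102.168 mm → contributes +21 756 116 mm⁴
  web plate: d = 5.83182 mm → contributes +6 734 687 mm⁴
  top plate: d = 117.832 mm → contributes +23 406 326 mm⁴
  hole: d = -102.168 mm → contributes −295 201 mm⁴
Total I = 51 601 928 mm⁴.

I_xx ≈ 5.160 × 10⁷ mm⁴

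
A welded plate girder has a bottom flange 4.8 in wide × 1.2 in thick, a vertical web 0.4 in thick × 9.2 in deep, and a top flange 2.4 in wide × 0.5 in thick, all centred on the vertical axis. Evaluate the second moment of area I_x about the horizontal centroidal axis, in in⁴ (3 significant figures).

I_x ≈ 156 in⁴

Split into non-overlapping primitives; take the origin at the lower-left of the bounding box.
Bottom plate: 4.8 × 1.2, A = 5.76 in², y = 0.6 in, Ī = 0.6912 in⁴.
Web plate: 0.4 × 9.2, A = 3.68 in², y = 5.8 in, Ī = 25.956 in⁴.
Top plate: 2.4 × 0.5, A = 1.2 in², y = 10.65 in, Ī = 0.025 in⁴.
Centroid: ȳ = ΣA·y / ΣA = 3.532 in.
Transfer each piece to the horizontal centroidal axis using Ī + A·d² with d = y − 3.532:
  bottom plate: d = -2.932 in → contributes +50.206 in⁴
  web plate: d = 2.268 in → contributes +44.886 in⁴
  top plate: d = 7.118 in → contributes +60.825 in⁴
Total I = 155.92 in⁴.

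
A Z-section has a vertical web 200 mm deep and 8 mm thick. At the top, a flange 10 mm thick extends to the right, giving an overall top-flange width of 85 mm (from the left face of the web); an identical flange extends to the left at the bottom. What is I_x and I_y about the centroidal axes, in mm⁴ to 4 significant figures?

I_x ≈ 1.924 × 10⁷ mm⁴, I_y ≈ 3.551 × 10⁶ mm⁴

Split into non-overlapping primitives; take the origin at the lower-left of the bounding box.
Web: 8 × 200, A = 1 600 mm², y = 100 mm, Ī = 5 333 333 mm⁴.
Top flange (beyond web): 77 × 10, A = 770 mm², y = 195 mm, Ī = 6416.67 mm⁴.
Bottom flange (beyond web): 77 × 10, A = 770 mm², y = 5 mm, Ī = 6416.67 mm⁴.
Centroid: ȳ = ΣA·y / ΣA = 100 mm.
Transfer each piece to the centroidal x-axis using Ī + A·d² with d = y − 100:
  web: d = 0 mm → contributes +5 333 333 mm⁴
  top flange (beyond web): d = 95 mm → contributes +6 955 667 mm⁴
  bottom flange (beyond web): d = -95 mm → contributes +6 955 667 mm⁴
Total I = 19 244 667 mm⁴.
For the y-axis: x̄ = 81 mm.
Repeating about the centroidal y-axis gives I_y = 3 551 047 mm⁴.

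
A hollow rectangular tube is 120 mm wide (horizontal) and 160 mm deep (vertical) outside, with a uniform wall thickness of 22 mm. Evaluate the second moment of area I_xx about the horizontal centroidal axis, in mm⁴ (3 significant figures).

Treat the section as a set of non-overlapping primitives; coordinates are from the bounding-box lower-left.
Outer rectangle: 120 × 160, A = 19 200 mm², y = 80 mm, Ī = 40 960 000 mm⁴.
Inner void (subtracted): 76 × 116, A = 8 816 mm², y = 80 mm, Ī = 9 885 675 mm⁴.
By symmetry the centroid is at mid-height, ȳ = 80 mm.
All pieces are centred on the horizontal centroidal axis, so I = ΣĪ (holes subtracted) = 31 074 325 mm⁴.

I_xx ≈ 3.11 × 10⁷ mm⁴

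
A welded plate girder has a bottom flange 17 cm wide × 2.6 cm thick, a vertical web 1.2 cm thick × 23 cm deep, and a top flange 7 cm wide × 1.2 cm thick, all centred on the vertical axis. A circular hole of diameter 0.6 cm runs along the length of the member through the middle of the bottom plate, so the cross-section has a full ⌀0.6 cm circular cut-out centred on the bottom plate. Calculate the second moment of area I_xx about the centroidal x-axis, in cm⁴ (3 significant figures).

I_xx ≈ 7010 cm⁴

Break the section into simple shapes (no overlaps), measuring from the bottom-left corner of the bounding box.
Bottom plate: 17 × 2.6, A = 44.2 cm², y = 1.3 cm, Ī = 24.899 cm⁴.
Web plate: 1.2 × 23, A = 27.6 cm², y = 14.1 cm, Ī = 1216.7 cm⁴.
Top plate: 7 × 1.2, A = 8.4 cm², y = 26.2 cm, Ī = 1.008 cm⁴.
Hole (subtracted): ⌀0.6, A = 0.28274 cm², y = 1.3 cm, Ī = 0.0063617 cm⁴.
Centroid: ȳ = ΣA·y / ΣA = 8.3378 cm.
Transfer each piece to the centroidal x-axis using Ī + A·d² with d = y − 8.3378:
  bottom plate: d = -7.0378 cm → contributes +2214.1 cm⁴
  web plate: d = 5.7622 cm → contributes +2133.1 cm⁴
  top plate: d = 17.862 cm → contributes +2681.1 cm⁴
  hole: d = -7.0378 cm → contributes −14.011 cm⁴
Total I = 7014.3 cm⁴.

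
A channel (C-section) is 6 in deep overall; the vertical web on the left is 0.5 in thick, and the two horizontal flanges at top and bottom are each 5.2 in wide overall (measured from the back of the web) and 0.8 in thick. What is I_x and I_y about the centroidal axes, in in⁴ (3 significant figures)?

I_x ≈ 60.2 in⁴, I_y ≈ 28.4 in⁴

Break the section into simple shapes (no overlaps), measuring from the bottom-left corner of the bounding box.
Web: 0.5 × 6, A = 3 in², y = 3 in, Ī = 9 in⁴.
Top flange (beyond web): 4.7 × 0.8, A = 3.76 in², y = 5.6 in, Ī = 0.20053 in⁴.
Bottom flange (beyond web): 4.7 × 0.8, A = 3.76 in², y = 0.4 in, Ī = 0.20053 in⁴.
By symmetry the centroid is at mid-height, ȳ = 3 in.
Transfer each piece to the centroidal x-axis using Ī + A·d² with d = y − 3:
  web: d = 0 in → contributes +9 in⁴
  top flange (beyond web): d = 2.6 in → contributes +25.618 in⁴
  bottom flange (beyond web): d = -2.6 in → contributes +25.618 in⁴
Total I = 60.236 in⁴.
For the y-axis: x̄ = 2.1086 in.
Repeating about the centroidal y-axis gives I_y = 28.402 in⁴.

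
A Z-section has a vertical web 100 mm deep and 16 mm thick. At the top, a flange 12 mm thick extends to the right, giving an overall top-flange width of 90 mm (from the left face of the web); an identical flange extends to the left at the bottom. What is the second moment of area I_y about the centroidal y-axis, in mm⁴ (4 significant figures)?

I_y ≈ 4.441 × 10⁶ mm⁴

Break the section into simple shapes (no overlaps), measuring from the bottom-left corner of the bounding box.
Web: 16 × 100, A = 1 600 mm², x = 82 mm, Ī = 34133.3 mm⁴.
Top flange (beyond web): 74 × 12, A = 888 mm², x = 127 mm, Ī = 405 224 mm⁴.
Bottom flange (beyond web): 74 × 12, A = 888 mm², x = 37 mm, Ī = 405 224 mm⁴.
Centroid: x̄ = ΣA·x / ΣA = 82 mm.
Transfer each piece to the centroidal y-axis using Ī + A·d² with d = x − 82:
  web: d = 0 mm → contributes +34133.3 mm⁴
  top flange (beyond web): d = 45 mm → contributes +2 203 424 mm⁴
  bottom flange (beyond web): d = -45 mm → contributes +2 203 424 mm⁴
Total I = 4 440 981 mm⁴.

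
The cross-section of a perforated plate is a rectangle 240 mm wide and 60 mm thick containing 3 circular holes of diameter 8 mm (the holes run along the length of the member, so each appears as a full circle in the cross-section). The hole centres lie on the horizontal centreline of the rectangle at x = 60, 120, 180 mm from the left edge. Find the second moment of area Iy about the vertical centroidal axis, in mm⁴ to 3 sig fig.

Break the section into simple shapes (no overlaps), measuring from the bottom-left corner of the bounding box.
Plate: 240 × 60, A = 14 400 mm², x = 120 mm, Ī = 69 120 000 mm⁴.
Hole 1 (subtracted): ⌀8, A = 50.265 mm², x = 60 mm, Ī = 201.06 mm⁴.
Hole 2 (subtracted): ⌀8, A = 50.265 mm², x = 120 mm, Ī = 201.06 mm⁴.
Hole 3 (subtracted): ⌀8, A = 50.265 mm², x = 180 mm, Ī = 201.06 mm⁴.
By symmetry the centroid is at mid-width, x̄ = 120 mm.
Transfer each piece to the vertical centroidal axis using Ī + A·d² with d = x − 120:
  plate: d = 0 mm → contributes +69 120 000 mm⁴
  hole 1: d = -60 mm → contributes −181 157 mm⁴
  hole 2: d = 0 mm → contributes −201.06 mm⁴
  hole 3: d = 60 mm → contributes −181 157 mm⁴
Total I = 68 757 485 mm⁴.

Iy ≈ 6.88 × 10⁷ mm⁴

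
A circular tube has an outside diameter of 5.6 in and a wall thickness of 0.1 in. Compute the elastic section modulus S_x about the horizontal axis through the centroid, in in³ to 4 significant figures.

Decompose the section into non-overlapping parts with the origin at the bottom-left of its bounding rectangle.
Outer circle: ⌀5.6, A = 24.6301 in², y = 2.8 in, Ī = 48.275 in⁴.
Bore (subtracted): ⌀5.4, A = 22.9022 in², y = 2.8 in, Ī = 41.7393 in⁴.
By symmetry the centroid is at mid-height, ȳ = 2.8 in.
All pieces are centred on the horizontal axis through the centroid, so I = ΣĪ (holes subtracted) = 6.53569 in⁴.
Extreme fibre distance c = 2.8 in; S = I/c = 2.33418 in³.

S_x ≈ 2.334 in³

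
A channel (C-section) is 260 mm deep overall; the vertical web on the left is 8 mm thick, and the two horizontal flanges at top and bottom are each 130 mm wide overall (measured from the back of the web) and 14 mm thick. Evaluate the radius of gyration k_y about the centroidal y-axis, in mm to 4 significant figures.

Break the section into simple shapes (no overlaps), measuring from the bottom-left corner of the bounding box.
Web: 8 × 260, A = 2 080 mm², x = 4 mm, Ī = 11093.3 mm⁴.
Top flange (beyond web): 122 × 14, A = 1 708 mm², x = 69 mm, Ī = 2 118 489 mm⁴.
Bottom flange (beyond web): 122 × 14, A = 1 708 mm², x = 69 mm, Ī = 2 118 489 mm⁴.
Centroid: x̄ = ΣA·x / ΣA = 44.4003 mm.
Transfer each piece to the centroidal y-axis using Ī + A·d² with d = x − 44.4003:
  web: d = -40.4003 mm → contributes +3 406 035 mm⁴
  top flange (beyond web): d = 24.5997 mm → contributes +3 152 078 mm⁴
  bottom flange (beyond web): d = 24.5997 mm → contributes +3 152 078 mm⁴
Total I = 9 710 191 mm⁴.
Radius of gyration: k = √(I/A) = √(9 710 191 / 5 496) = 42.033 mm.

k_y ≈ 42.03 mm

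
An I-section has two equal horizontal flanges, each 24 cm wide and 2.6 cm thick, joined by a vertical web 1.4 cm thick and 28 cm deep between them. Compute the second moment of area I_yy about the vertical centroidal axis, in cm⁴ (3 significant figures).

I_yy ≈ 6000 cm⁴

Split into non-overlapping primitives; take the origin at the lower-left of the bounding box.
Bottom flange: 24 × 2.6, A = 62.4 cm², x = 12 cm, Ī = 2995.2 cm⁴.
Web: 1.4 × 28, A = 39.2 cm², x = 12 cm, Ī = 6.4027 cm⁴.
Top flange: 24 × 2.6, A = 62.4 cm², x = 12 cm, Ī = 2995.2 cm⁴.
By symmetry the centroid is at mid-width, x̄ = 12 cm.
All pieces are centred on the vertical centroidal axis, so I = ΣĪ = 5996.8 cm⁴.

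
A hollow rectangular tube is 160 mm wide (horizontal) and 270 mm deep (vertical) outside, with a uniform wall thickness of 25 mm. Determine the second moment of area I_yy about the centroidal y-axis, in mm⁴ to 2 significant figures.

Treat the section as a set of non-overlapping primitives; coordinates are from the bounding-box lower-left.
Outer rectangle: 160 × 270, A = 43 200 mm², x = 80 mm, Ī = 92 160 000 mm⁴.
Inner void (subtracted): 110 × 220, A = 24 200 mm², x = 80 mm, Ī = 24 401 667 mm⁴.
By symmetry the centroid is at mid-width, x̄ = 80 mm.
All pieces are centred on the centroidal y-axis, so I = ΣĪ (holes subtracted) = 67 758 333 mm⁴.

I_yy ≈ 6.8 × 10⁷ mm⁴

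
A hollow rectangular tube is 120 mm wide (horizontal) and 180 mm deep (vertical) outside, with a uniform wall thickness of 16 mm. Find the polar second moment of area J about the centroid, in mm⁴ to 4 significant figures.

J ≈ 5.206 × 10⁷ mm⁴

Break the section into simple shapes (no overlaps), measuring from the bottom-left corner of the bounding box.
Outer rectangle: 120 × 180, A = 21 600 mm², y = 90 mm, Ī = 58 320 000 mm⁴.
Inner void (subtracted): 88 × 148, A = 13 024 mm², y = 90 mm, Ī = 23 773 141 mm⁴.
By symmetry the centroid is at mid-height, ȳ = 90 mm.
All pieces are centred on the centroidal x-axis, so I = ΣĪ (holes subtracted) = 34 546 859 mm⁴.
Repeating about the centroidal y-axis gives I_y = 17 515 179 mm⁴.
Polar second moment: J = I_x + I_y = 52 062 037 mm⁴.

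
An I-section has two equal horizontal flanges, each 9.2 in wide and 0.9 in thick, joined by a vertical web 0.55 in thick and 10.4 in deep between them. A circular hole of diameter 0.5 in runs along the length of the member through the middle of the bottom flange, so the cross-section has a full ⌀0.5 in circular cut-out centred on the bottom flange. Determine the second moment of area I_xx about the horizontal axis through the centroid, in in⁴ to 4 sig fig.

Split into non-overlapping primitives; take the origin at the lower-left of the bounding box.
Bottom flange: 9.2 × 0.9, A = 8.28 in², y = 0.45 in, Ī = 0.5589 in⁴.
Web: 0.55 × 10.4, A = 5.72 in², y = 6.1 in, Ī = 51.5563 in⁴.
Top flange: 9.2 × 0.9, A = 8.28 in², y = 11.75 in, Ī = 0.5589 in⁴.
Hole (subtracted): ⌀0.5, A = 0.19635 in², y = 0.45 in, Ī = 0.00306796 in⁴.
Centroid: ȳ = ΣA·y / ΣA = 6.15024 in.
Transfer each piece to the horizontal axis through the centroid using Ī + A·d² with d = y − 6.15024:
  bottom flange: d = -5.70024 in → contributes +269.598 in⁴
  web: d = -0.0502351 in → contributes +51.5707 in⁴
  top flange: d = 5.59976 in → contributes +260.198 in⁴
  hole: d = -5.70024 in → contributes −6.38299 in⁴
Total I = 574.984 in⁴.

I_xx ≈ 575.0 in⁴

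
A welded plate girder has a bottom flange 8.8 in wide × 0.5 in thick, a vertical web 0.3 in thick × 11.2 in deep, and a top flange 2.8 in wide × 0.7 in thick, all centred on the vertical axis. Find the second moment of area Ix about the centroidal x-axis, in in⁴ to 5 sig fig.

Treat the section as a set of non-overlapping primitives; coordinates are from the bounding-box lower-left.
Bottom plate: 8.8 × 0.5, A = 4.4 in², y = 0.25 in, Ī = 0.09166667 in⁴.
Web plate: 0.3 × 11.2, A = 3.36 in², y = 6.1 in, Ī = 35.1232 in⁴.
Top plate: 2.8 × 0.7, A = 1.96 in², y = 12.05 in, Ī = 0.08003333 in⁴.
Centroid: ȳ = ΣA·y / ΣA = 4.651646 in.
Transfer each piece to the centroidal x-axis using Ī + A·d² with d = y − 4.651646:
  bottom plate: d = -4.401646 in → contributes +85.33942 in⁴
  web plate: d = 1.448354 in → contributes +42.17157 in⁴
  top plate: d = 7.398354 in → contributes +107.3619 in⁴
Total I = 234.8729 in⁴.

Ix ≈ 234.87 in⁴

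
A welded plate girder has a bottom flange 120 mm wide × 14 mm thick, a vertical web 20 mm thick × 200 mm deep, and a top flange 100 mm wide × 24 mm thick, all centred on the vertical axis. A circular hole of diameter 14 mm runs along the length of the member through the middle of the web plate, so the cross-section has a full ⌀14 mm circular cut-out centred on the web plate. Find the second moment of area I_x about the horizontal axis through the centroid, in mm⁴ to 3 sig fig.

Break the section into simple shapes (no overlaps), measuring from the bottom-left corner of the bounding box.
Bottom plate: 120 × 14, A = 1 680 mm², y = 7 mm, Ī = 27 440 mm⁴.
Web plate: 20 × 200, A = 4 000 mm², y = 114 mm, Ī = 13 333 333 mm⁴.
Top plate: 100 × 24, A = 2 400 mm², y = 226 mm, Ī = 115 200 mm⁴.
Hole (subtracted): ⌀14, A = 153.94 mm², y = 114 mm, Ī = 1885.7 mm⁴.
Centroid: ȳ = ΣA·y / ΣA = 125.23 mm.
Transfer each piece to the horizontal axis through the centroid using Ī + A·d² with d = y − 125.23:
  bottom plate: d = -118.23 mm → contributes +23 512 559 mm⁴
  web plate: d = -11.234 mm → contributes +13 838 129 mm⁴
  top plate: d = 100.77 mm → contributes +24 484 372 mm⁴
  hole: d = -11.234 mm → contributes −21 313 mm⁴
Total I = 61 813 748 mm⁴.

I_x ≈ 6.18 × 10⁷ mm⁴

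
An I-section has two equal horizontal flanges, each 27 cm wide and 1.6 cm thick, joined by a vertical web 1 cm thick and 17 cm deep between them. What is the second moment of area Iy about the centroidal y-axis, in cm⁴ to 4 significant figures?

Break the section into simple shapes (no overlaps), measuring from the bottom-left corner of the bounding box.
Bottom flange: 27 × 1.6, A = 43.2 cm², x = 13.5 cm, Ī = 2624.4 cm⁴.
Web: 1 × 17, A = 17 cm², x = 13.5 cm, Ī = 1.41667 cm⁴.
Top flange: 27 × 1.6, A = 43.2 cm², x = 13.5 cm, Ī = 2624.4 cm⁴.
By symmetry the centroid is at mid-width, x̄ = 13.5 cm.
All pieces are centred on the centroidal y-axis, so I = ΣĪ = 5250.22 cm⁴.

Iy ≈ 5250 cm⁴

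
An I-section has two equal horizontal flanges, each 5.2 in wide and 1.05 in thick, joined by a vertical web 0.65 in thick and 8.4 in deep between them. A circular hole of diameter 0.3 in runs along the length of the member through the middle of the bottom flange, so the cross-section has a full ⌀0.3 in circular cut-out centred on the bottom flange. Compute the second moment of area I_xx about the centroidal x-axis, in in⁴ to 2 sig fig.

I_xx ≈ 280 in⁴

Split into non-overlapping primitives; take the origin at the lower-left of the bounding box.
Bottom flange: 5.2 × 1.05, A = 5.46 in², y = 0.525 in, Ī = 0.5016 in⁴.
Web: 0.65 × 8.4, A = 5.46 in², y = 5.25 in, Ī = 32.1 in⁴.
Top flange: 5.2 × 1.05, A = 5.46 in², y = 9.975 in, Ī = 0.5016 in⁴.
Hole (subtracted): ⌀0.3, A = 0.07069 in², y = 0.525 in, Ī = 0.0003976 in⁴.
Centroid: ȳ = ΣA·y / ΣA = 5.27 in.
Transfer each piece to the centroidal x-axis using Ī + A·d² with d = y − 5.27:
  bottom flange: d = -4.745 in → contributes +123.5 in⁴
  web: d = -0.02048 in → contributes +32.11 in⁴
  top flange: d = 4.705 in → contributes +121.3 in⁴
  hole: d = -4.745 in → contributes −1.592 in⁴
Total I = 275.3 in⁴.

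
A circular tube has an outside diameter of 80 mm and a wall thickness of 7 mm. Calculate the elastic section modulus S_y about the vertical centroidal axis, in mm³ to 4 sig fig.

Decompose the section into non-overlapping parts with the origin at the bottom-left of its bounding rectangle.
Outer circle: ⌀80, A = 5026.55 mm², x = 40 mm, Ī = 2 010 619 mm⁴.
Bore (subtracted): ⌀66, A = 3421.19 mm², x = 40 mm, Ī = 931 420 mm⁴.
By symmetry the centroid is at mid-width, x̄ = 40 mm.
All pieces are centred on the vertical centroidal axis, so I = ΣĪ (holes subtracted) = 1 079 199 mm⁴.
Extreme fibre distance c = 40 mm; S = I/c = 26 980 mm³.

S_y ≈ 2.698 × 10⁴ mm³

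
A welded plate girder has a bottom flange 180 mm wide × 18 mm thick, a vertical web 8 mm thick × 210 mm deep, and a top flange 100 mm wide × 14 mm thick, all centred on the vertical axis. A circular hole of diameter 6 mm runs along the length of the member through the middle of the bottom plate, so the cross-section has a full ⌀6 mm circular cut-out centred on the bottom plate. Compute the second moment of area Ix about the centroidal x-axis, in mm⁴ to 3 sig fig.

Split into non-overlapping primitives; take the origin at the lower-left of the bounding box.
Bottom plate: 180 × 18, A = 3 240 mm², y = 9 mm, Ī = 87 480 mm⁴.
Web plate: 8 × 210, A = 1 680 mm², y = 123 mm, Ī = 6 174 000 mm⁴.
Top plate: 100 × 14, A = 1 400 mm², y = 235 mm, Ī = 22 867 mm⁴.
Hole (subtracted): ⌀6, A = 28.274 mm², y = 9 mm, Ī = 63.617 mm⁴.
Centroid: ȳ = ΣA·y / ΣA = 89.728 mm.
Transfer each piece to the centroidal x-axis using Ī + A·d² with d = y − 89.728:
  bottom plate: d = -80.728 mm → contributes +21 202 723 mm⁴
  web plate: d = 33.272 mm → contributes +8 033 776 mm⁴
  top plate: d = 145.27 mm → contributes +29 568 301 mm⁴
  hole: d = -80.728 mm → contributes −184 329 mm⁴
Total I = 58 620 471 mm⁴.

Ix ≈ 5.86 × 10⁷ mm⁴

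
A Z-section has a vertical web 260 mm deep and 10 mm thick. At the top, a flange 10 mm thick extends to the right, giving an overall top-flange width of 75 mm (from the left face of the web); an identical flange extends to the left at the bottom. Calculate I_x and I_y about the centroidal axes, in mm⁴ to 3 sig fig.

I_x ≈ 3.50 × 10⁷ mm⁴, I_y ≈ 2.31 × 10⁶ mm⁴

Break the section into simple shapes (no overlaps), measuring from the bottom-left corner of the bounding box.
Web: 10 × 260, A = 2 600 mm², y = 130 mm, Ī = 14 646 667 mm⁴.
Top flange (beyond web): 65 × 10, A = 650 mm², y = 255 mm, Ī = 5416.7 mm⁴.
Bottom flange (beyond web): 65 × 10, A = 650 mm², y = 5 mm, Ī = 5416.7 mm⁴.
Centroid: ȳ = ΣA·y / ΣA = 130 mm.
Transfer each piece to the centroidal x-axis using Ī + A·d² with d = y − 130:
  web: d = 0 mm → contributes +14 646 667 mm⁴
  top flange (beyond web): d = 125 mm → contributes +10 161 667 mm⁴
  bottom flange (beyond web): d = -125 mm → contributes +10 161 667 mm⁴
Total I = 34 970 000 mm⁴.
For the y-axis: x̄ = 70 mm.
Repeating about the centroidal y-axis gives I_y = 2 307 500 mm⁴.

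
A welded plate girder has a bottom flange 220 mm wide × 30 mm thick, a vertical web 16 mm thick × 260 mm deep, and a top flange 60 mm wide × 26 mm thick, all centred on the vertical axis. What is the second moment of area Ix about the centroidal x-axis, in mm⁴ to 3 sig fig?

Ix ≈ 1.51 × 10⁸ mm⁴

Treat the section as a set of non-overlapping primitives; coordinates are from the bounding-box lower-left.
Bottom plate: 220 × 30, A = 6 600 mm², y = 15 mm, Ī = 495 000 mm⁴.
Web plate: 16 × 260, A = 4 160 mm², y = 160 mm, Ī = 23 434 667 mm⁴.
Top plate: 60 × 26, A = 1 560 mm², y = 303 mm, Ī = 87 880 mm⁴.
Centroid: ȳ = ΣA·y / ΣA = 100.43 mm.
Transfer each piece to the centroidal x-axis using Ī + A·d² with d = y − 100.43:
  bottom plate: d = -85.429 mm → contributes +48 662 069 mm⁴
  web plate: d = 59.571 mm → contributes +38 197 488 mm⁴
  top plate: d = 202.57 mm → contributes +64 102 767 mm⁴
Total I = 150 962 324 mm⁴.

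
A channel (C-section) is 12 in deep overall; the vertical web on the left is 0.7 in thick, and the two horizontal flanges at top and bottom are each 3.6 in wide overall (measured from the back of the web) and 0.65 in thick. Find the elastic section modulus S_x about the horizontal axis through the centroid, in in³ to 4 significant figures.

Decompose the section into non-overlapping parts with the origin at the bottom-left of its bounding rectangle.
Web: 0.7 × 12, A = 8.4 in², y = 6 in, Ī = 100.8 in⁴.
Top flange (beyond web): 2.9 × 0.65, A = 1.885 in², y = 11.675 in, Ī = 0.0663677 in⁴.
Bottom flange (beyond web): 2.9 × 0.65, A = 1.885 in², y = 0.325 in, Ī = 0.0663677 in⁴.
By symmetry the centroid is at mid-height, ȳ = 6 in.
Transfer each piece to the horizontal axis through the centroid using Ī + A·d² with d = y − 6:
  web: d = 0 in → contributes +100.8 in⁴
  top flange (beyond web): d = 5.675 in → contributes +60.774 in⁴
  bottom flange (beyond web): d = -5.675 in → contributes +60.774 in⁴
Total I = 222.348 in⁴.
Extreme fibre distance c = 6 in; S = I/c = 37.058 in³.

S_x ≈ 37.06 in³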